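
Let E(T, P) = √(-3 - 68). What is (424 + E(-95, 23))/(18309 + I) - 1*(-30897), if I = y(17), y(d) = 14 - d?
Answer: 282800453/9153 + I*√71/18306 ≈ 30897.0 + 0.00046029*I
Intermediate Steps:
I = -3 (I = 14 - 1*17 = 14 - 17 = -3)
E(T, P) = I*√71 (E(T, P) = √(-71) = I*√71)
(424 + E(-95, 23))/(18309 + I) - 1*(-30897) = (424 + I*√71)/(18309 - 3) - 1*(-30897) = (424 + I*√71)/18306 + 30897 = (424 + I*√71)*(1/18306) + 30897 = (212/9153 + I*√71/18306) + 30897 = 282800453/9153 + I*√71/18306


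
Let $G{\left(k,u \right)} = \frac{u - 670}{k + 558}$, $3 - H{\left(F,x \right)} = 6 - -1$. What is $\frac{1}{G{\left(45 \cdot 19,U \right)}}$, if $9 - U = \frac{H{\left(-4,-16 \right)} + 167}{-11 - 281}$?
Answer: $- \frac{137532}{64283} \approx -2.1395$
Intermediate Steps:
$H{\left(F,x \right)} = -4$ ($H{\left(F,x \right)} = 3 - \left(6 - -1\right) = 3 - \left(6 + 1\right) = 3 - 7 = -4$)
$U = \frac{2791}{292}$ ($U = 9 - \frac{-4 + 167}{-11 - 281} = 9 - \frac{163}{-292} = 9 - 163 \left(- \frac{1}{292}\right) = 9 - - \frac{163}{292} = 9 + \frac{163}{292} = \frac{2791}{292} \approx 9.5582$)
$G{\left(k,u \right)} = \frac{-670 + u}{558 + k}$
$\frac{1}{G{\left(45 \cdot 19,U \right)}} = \frac{1}{\frac{1}{558 + 45 \cdot 19} \left(-670 + \frac{2791}{292}\right)} = \frac{1}{\frac{1}{558 + 855} \left(- \frac{192849}{292}\right)} = \frac{1}{\frac{1}{1413} \left(- \frac{192849}{292}\right)} = \frac{1}{- \frac{64283}{137532}} = - \frac{137532}{64283}$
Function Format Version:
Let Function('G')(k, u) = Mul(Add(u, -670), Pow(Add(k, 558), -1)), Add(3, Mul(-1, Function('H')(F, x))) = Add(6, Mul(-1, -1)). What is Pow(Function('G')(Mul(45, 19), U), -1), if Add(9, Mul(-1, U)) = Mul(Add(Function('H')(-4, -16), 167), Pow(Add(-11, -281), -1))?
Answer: Rational(-137532, 64283) ≈ -2.1395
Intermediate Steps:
Function('H')(F, x) = -4 (Function('H')(F, x) = Add(3, Mul(-1, Add(6, Mul(-1, -1)))) = Add(3, Mul(-1, Add(6, 1))) = Add(3, Mul(-1, 7)) = Add(3, -7) = -4)
U = Rational(2791, 292) (U = Add(9, Mul(-1, Mul(Add(-4, 167), Pow(Add(-11, -281), -1)))) = Add(9, Mul(-1, Mul(163, Pow(-292, -1)))) = Add(9, Mul(-1, Mul(163, Rational(-1, 292)))) = Add(9, Mul(-1, Rational(-163, 292))) = Add(9, Rational(163, 292)) = Rational(2791, 292) ≈ 9.5582)
Function('G')(k, u) = Mul(Pow(Add(558, k), -1), Add(-670, u)) (Function('G')(k, u) = Mul(Add(-670, u), Pow(Add(558, k), -1)) = Mul(Pow(Add(558, k), -1), Add(-670, u)))
Pow(Function('G')(Mul(45, 19), U), -1) = Pow(Mul(Pow(Add(558, Mul(45, 19)), -1), Add(-670, Rational(2791, 292))), -1) = Pow(Mul(Pow(Add(558, 855), -1), Rational(-192849, 292)), -1) = Pow(Mul(Pow(1413, -1), Rational(-192849, 292)), -1) = Pow(Mul(Rational(1, 1413), Rational(-192849, 292)), -1) = Pow(Rational(-64283, 137532), -1) = Rational(-137532, 64283)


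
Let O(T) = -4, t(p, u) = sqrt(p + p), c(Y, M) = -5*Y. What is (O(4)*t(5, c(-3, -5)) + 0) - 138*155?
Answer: -21390 - 4*sqrt(10) ≈ -21403.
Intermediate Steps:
t(p, u) = sqrt(2)*sqrt(p) (t(p, u) = sqrt(2*p) = sqrt(2)*sqrt(p))
(O(4)*t(5, c(-3, -5)) + 0) - 138*155 = (-4*sqrt(2)*sqrt(5) + 0) - 138*155 = (-4*sqrt(10) + 0) - 21390 = -4*sqrt(10) - 21390 = -21390 - 4*sqrt(10)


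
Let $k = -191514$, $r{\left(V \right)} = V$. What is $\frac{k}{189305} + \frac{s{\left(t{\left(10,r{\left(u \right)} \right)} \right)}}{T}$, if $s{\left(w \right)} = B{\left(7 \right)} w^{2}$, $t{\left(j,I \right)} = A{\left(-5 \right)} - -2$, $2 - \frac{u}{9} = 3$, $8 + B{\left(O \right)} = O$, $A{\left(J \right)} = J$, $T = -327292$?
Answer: $- \frac{62679296343}{61958012060} \approx -1.0116$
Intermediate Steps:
$B{\left(O \right)} = -8 + O$
$u = -9$ ($u = 18 - 27 = -9$)
$t{\left(j,I \right)} = -3$ ($t{\left(j,I \right)} = -5 - -2 = -5 + 2 = -3$)
$s{\left(w \right)} = - w^{2}$ ($s{\left(w \right)} = \left(-8 + 7\right) w^{2} = - w^{2}$)
$\frac{k}{189305} + \frac{s{\left(t{\left(10,r{\left(u \right)} \right)} \right)}}{T} = - \frac{191514}{189305} + \frac{\left(-1\right) \left(-3\right)^{2}}{-327292} = \left(-191514\right) \frac{1}{189305} + \left(-1\right) 9 \left(- \frac{1}{327292}\right) = - \frac{191514}{189305} - - \frac{9}{327292} = - \frac{191514}{189305} + \frac{9}{327292} = - \frac{62679296343}{61958012060}$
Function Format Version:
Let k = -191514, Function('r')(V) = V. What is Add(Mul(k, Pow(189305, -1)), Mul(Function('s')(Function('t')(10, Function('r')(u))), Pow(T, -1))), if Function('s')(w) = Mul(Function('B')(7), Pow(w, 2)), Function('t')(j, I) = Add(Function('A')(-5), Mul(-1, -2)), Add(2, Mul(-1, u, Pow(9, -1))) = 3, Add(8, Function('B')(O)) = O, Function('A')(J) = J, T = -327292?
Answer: Rational(-62679296343, 61958012060) ≈ -1.0116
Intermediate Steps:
Function('B')(O) = Add(-8, O)
u = -9 (u = Add(18, Mul(-9, 3)) = Add(18, -27) = -9)
Function('t')(j, I) = -3 (Function('t')(j, I) = Add(-5, Mul(-1, -2)) = Add(-5, 2) = -3)
Function('s')(w) = Mul(-1, Pow(w, 2)) (Function('s')(w) = Mul(Add(-8, 7), Pow(w, 2)) = Mul(-1, Pow(w, 2)))
Add(Mul(k, Pow(189305, -1)), Mul(Function('s')(Function('t')(10, Function('r')(u))), Pow(T, -1))) = Add(Mul(-191514, Pow(189305, -1)), Mul(Mul(-1, Pow(-3, 2)), Pow(-327292, -1))) = Add(Mul(-191514, Rational(1, 189305)), Mul(Mul(-1, 9), Rational(-1, 327292))) = Add(Rational(-191514, 189305), Mul(-9, Rational(-1, 327292))) = Add(Rational(-191514, 189305), Rational(9, 327292)) = Rational(-62679296343, 61958012060)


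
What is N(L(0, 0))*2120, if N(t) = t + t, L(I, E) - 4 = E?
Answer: 16960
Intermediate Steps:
L(I, E) = 4 + E
N(t) = 2*t
N(L(0, 0))*2120 = (2*(4 + 0))*2120 = (2*4)*2120 = 8*2120 = 16960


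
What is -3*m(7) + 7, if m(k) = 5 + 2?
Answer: -14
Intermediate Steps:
m(k) = 7
-3*m(7) + 7 = -3*7 + 7 = -21 + 7 = -14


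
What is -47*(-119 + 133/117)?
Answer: 648130/117 ≈ 5539.6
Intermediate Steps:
-47*(-119 + 133/117) = -47*(-13790/117) = 648130/117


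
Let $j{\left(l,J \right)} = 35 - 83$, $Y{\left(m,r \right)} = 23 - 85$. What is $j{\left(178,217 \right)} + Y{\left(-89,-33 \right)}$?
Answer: $-110$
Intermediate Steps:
$Y{\left(m,r \right)} = -62$ ($Y{\left(m,r \right)} = 23 - 85 = -62$)
$j{\left(l,J \right)} = -48$
$j{\left(178,217 \right)} + Y{\left(-89,-33 \right)} = -48 - 62 = -110$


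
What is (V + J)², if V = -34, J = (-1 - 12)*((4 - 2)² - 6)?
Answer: 64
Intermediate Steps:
J = 26 (J = -13*(2² - 6) = -13*(4 - 6) = -13*(-2) = 26)
(V + J)² = (-34 + 26)² = (-8)² = 64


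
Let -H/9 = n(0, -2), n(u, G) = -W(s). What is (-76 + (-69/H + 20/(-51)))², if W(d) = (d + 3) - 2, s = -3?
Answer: 6086089/1156 ≈ 5264.8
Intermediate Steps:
W(d) = 1 + d (W(d) = (3 + d) - 2 = 1 + d)
n(u, G) = 2 (n(u, G) = -(1 - 3) = -1*(-2) = 2)
H = -18 (H = -9*2 = -18)
(-76 + (-69/H + 20/(-51)))² = (-76 + (-69/(-18) + 20/(-51)))² = (-76 + (-69*(-1/18) + 20*(-1/51)))² = (-76 + (23/6 - 20/51))² = (-76 + 117/34)² = (-2467/34)² = 6086089/1156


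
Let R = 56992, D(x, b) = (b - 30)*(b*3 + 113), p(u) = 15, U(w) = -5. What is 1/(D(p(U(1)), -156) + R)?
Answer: 1/123022 ≈ 8.1286e-6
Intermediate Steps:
D(x, b) = (-30 + b)*(113 + 3*b) (D(x, b) = (-30 + b)*(3*b + 113) = (-30 + b)*(113 + 3*b))
1/(D(p(U(1)), -156) + R) = 1/((-3390 + 3*(-156)**2 + 23*(-156)) + 56992) = 1/((-3390 + 3*24336 - 3588) + 56992) = 1/((-3390 + 73008 - 3588) + 56992) = 1/(66030 + 56992) = 1/123022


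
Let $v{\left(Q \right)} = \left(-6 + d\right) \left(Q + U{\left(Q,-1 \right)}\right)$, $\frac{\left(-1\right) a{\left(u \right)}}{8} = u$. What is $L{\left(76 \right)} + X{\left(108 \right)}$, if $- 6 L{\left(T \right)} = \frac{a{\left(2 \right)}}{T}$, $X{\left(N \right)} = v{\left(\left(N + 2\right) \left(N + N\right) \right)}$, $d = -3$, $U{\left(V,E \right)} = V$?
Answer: $- \frac{24377758}{57} \approx -4.2768 \cdot 10^{5}$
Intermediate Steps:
$a{\left(u \right)} = - 8 u$
$v{\left(Q \right)} = - 18 Q$ ($v{\left(Q \right)} = \left(-6 - 3\right) \left(Q + Q\right) = - 9 \cdot 2 Q = - 18 Q$)
$X{\left(N \right)} = - 36 N \left(2 + N\right)$ ($X{\left(N \right)} = - 18 \left(N + 2\right) \left(N + N\right) = - 18 \left(2 + N\right) 2 N = - 18 \cdot 2 N \left(2 + N\right) = - 36 N \left(2 + N\right)$)
$L{\left(T \right)} = \frac{8}{3 T}$ ($L{\left(T \right)} = - \frac{\left(-8\right) 2 \frac{1}{T}}{6} = - \frac{\left(-16\right) \frac{1}{T}}{6} = \frac{8}{3 T}$)
$L{\left(76 \right)} + X{\left(108 \right)} = \frac{8}{3 \cdot 76} - 3888 \left(2 + 108\right) = \frac{8}{3} \cdot \frac{1}{76} - 3888 \cdot 110 = \frac{2}{57} - 427680 = - \frac{24377758}{57}$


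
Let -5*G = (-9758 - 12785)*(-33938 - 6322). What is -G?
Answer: 181516236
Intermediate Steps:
G = -181516236 (G = -(-9758 - 12785)*(-33938 - 6322)/5 = -(-22543)*(-40260)/5 = -⅕*907581180 = -181516236)
-G = -1*(-181516236) = 181516236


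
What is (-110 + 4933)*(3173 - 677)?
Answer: 12038208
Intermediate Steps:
(-110 + 4933)*(3173 - 677) = 4823*2496 = 12038208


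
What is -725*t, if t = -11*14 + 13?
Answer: 102225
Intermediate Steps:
t = -141 (t = -154 + 13 = -141)
-725*t = -725*(-141) = 102225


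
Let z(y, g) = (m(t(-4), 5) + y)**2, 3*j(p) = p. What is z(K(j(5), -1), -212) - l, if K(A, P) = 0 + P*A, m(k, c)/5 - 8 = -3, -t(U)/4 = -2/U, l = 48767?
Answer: -434003/9 ≈ -48223.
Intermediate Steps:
t(U) = 8/U (t(U) = -(-8)/U = 8/U)
j(p) = p/3
m(k, c) = 25 (m(k, c) = 40 + 5*(-3) = 40 - 15 = 25)
K(A, P) = A*P (K(A, P) = 0 + A*P = A*P)
z(y, g) = (25 + y)**2
z(K(j(5), -1), -212) - l = (25 + ((1/3)*5)*(-1))**2 - 1*48767 = (25 + (5/3)*(-1))**2 - 48767 = (25 - 5/3)**2 - 48767 = (70/3)**2 - 48767 = 4900/9 - 48767 = -434003/9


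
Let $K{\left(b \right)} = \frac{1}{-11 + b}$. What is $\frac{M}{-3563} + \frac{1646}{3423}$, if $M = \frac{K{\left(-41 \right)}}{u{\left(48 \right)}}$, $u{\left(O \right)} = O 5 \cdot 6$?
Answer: $\frac{20911837603}{43487982720} \approx 0.48086$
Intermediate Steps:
$u{\left(O \right)} = 30 O$ ($u{\left(O \right)} = 5 O 6 = 30 O$)
$M = - \frac{1}{74880}$ ($M = \frac{1}{\left(-11 - 41\right) 30 \cdot 48} = \frac{1}{\left(-52\right) 1440} = \left(- \frac{1}{52}\right) \frac{1}{1440} = - \frac{1}{74880} \approx -1.3355 \cdot 10^{-5}$)
$\frac{M}{-3563} + \frac{1646}{3423} = - \frac{1}{74880 \left(-3563\right)} + \frac{1646}{3423} = \left(- \frac{1}{74880}\right) \left(- \frac{1}{3563}\right) + 1646 \cdot \frac{1}{3423} = \frac{1}{266797440} + \frac{1646}{3423} = \frac{20911837603}{43487982720}$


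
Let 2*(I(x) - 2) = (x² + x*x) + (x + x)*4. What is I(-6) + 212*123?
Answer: 26090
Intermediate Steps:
I(x) = 2 + x² + 4*x (I(x) = 2 + ((x² + x*x) + (x + x)*4)/2 = 2 + ((x² + x²) + (2*x)*4)/2 = 2 + (2*x² + 8*x)/2 = 2 + (x² + 4*x) = 2 + x² + 4*x)
I(-6) + 212*123 = (2 + (-6)² + 4*(-6)) + 212*123 = (2 + 36 - 24) + 26076 = 14 + 26076 = 26090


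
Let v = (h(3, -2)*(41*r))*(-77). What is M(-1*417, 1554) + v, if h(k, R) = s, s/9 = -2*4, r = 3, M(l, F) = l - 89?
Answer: 681406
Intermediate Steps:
M(l, F) = -89 + l
s = -72 (s = 9*(-2*4) = 9*(-8) = -72)
h(k, R) = -72
v = 681912 (v = -2952*3*(-77) = -72*123*(-77) = -8856*(-77) = 681912)
M(-1*417, 1554) + v = (-89 - 1*417) + 681912 = (-89 - 417) + 681912 = -506 + 681912 = 681406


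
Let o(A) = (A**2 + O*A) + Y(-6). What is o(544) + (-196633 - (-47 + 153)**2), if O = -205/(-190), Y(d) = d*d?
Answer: 1685109/19 ≈ 88690.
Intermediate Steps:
Y(d) = d**2
O = 41/38 (O = -205*(-1/190) = 41/38 ≈ 1.0789)
o(A) = 36 + A**2 + 41*A/38 (o(A) = (A**2 + 41*A/38) + (-6)**2 = (A**2 + 41*A/38) + 36 = 36 + A**2 + 41*A/38)
o(544) + (-196633 - (-47 + 153)**2) = (36 + 544**2 + (41/38)*544) + (-196633 - (-47 + 153)**2) = (36 + 295936 + 11152/19) + (-196633 - 1*106**2) = 5634620/19 + (-196633 - 1*11236) = 5634620/19 + (-196633 - 11236) = 5634620/19 - 207869 = 1685109/19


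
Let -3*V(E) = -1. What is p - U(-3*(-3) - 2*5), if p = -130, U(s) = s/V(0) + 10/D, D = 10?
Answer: -128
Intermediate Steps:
V(E) = 1/3 (V(E) = -1/3*(-1) = 1/3)
U(s) = 1 + 3*s (U(s) = s/(1/3) + 10/10 = s*3 + 10*(1/10) = 3*s + 1 = 1 + 3*s)
p - U(-3*(-3) - 2*5) = -130 - (1 + 3*(-3*(-3) - 2*5)) = -130 - (1 + 3*(9 - 10)) = -130 - (1 + 3*(-1)) = -130 - (1 - 3) = -130 - 1*(-2) = -130 + 2 = -128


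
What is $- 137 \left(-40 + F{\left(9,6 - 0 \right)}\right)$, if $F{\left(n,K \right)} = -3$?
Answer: $5891$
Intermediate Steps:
$- 137 \left(-40 + F{\left(9,6 - 0 \right)}\right) = - 137 \left(-40 - 3\right) = \left(-137\right) \left(-43\right) = 5891$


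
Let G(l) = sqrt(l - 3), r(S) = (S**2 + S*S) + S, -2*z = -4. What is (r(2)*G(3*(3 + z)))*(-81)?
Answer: -1620*sqrt(3) ≈ -2805.9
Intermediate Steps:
z = 2 (z = -1/2*(-4) = 2)
r(S) = S + 2*S**2 (r(S) = (S**2 + S**2) + S = 2*S**2 + S = S + 2*S**2)
G(l) = sqrt(-3 + l)
(r(2)*G(3*(3 + z)))*(-81) = ((2*(1 + 2*2))*sqrt(-3 + 3*(3 + 2)))*(-81) = ((2*(1 + 4))*sqrt(-3 + 3*5))*(-81) = ((2*5)*sqrt(-3 + 15))*(-81) = (10*sqrt(12))*(-81) = (10*(2*sqrt(3)))*(-81) = (20*sqrt(3))*(-81) = -1620*sqrt(3)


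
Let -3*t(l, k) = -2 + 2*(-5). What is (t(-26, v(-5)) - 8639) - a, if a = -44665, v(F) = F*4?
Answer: 36030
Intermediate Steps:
v(F) = 4*F
t(l, k) = 4 (t(l, k) = -(-2 + 2*(-5))/3 = -(-2 - 10)/3 = -⅓*(-12) = 4)
(t(-26, v(-5)) - 8639) - a = (4 - 8639) - 1*(-44665) = -8635 + 44665 = 36030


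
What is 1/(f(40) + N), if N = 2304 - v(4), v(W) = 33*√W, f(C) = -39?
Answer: 1/2199 ≈ 0.00045475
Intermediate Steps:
N = 2238 (N = 2304 - 33*√4 = 2304 - 33*2 = 2304 - 1*66 = 2304 - 66 = 2238)
1/(f(40) + N) = 1/(-39 + 2238) = 1/2199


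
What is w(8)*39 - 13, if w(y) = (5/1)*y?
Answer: 1547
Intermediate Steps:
w(y) = 5*y (w(y) = (5*1)*y = 5*y)
w(8)*39 - 13 = (5*8)*39 - 13 = 40*39 - 13 = 1560 - 13 = 1547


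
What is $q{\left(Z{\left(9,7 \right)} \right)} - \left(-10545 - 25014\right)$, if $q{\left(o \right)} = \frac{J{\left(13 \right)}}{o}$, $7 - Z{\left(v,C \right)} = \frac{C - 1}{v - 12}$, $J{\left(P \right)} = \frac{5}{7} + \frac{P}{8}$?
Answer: $\frac{17921867}{504} \approx 35559.0$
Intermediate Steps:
$J{\left(P \right)} = \frac{5}{7} + \frac{P}{8}$ ($J{\left(P \right)} = 5 \cdot \frac{1}{7} + P \frac{1}{8} = \frac{5}{7} + \frac{P}{8}$)
$Z{\left(v,C \right)} = 7 - \frac{-1 + C}{-12 + v}$ ($Z{\left(v,C \right)} = 7 - \frac{C - 1}{v - 12} = 7 - \frac{-1 + C}{-12 + v}$)
$q{\left(o \right)} = \frac{131}{56 o}$ ($q{\left(o \right)} = \frac{\frac{5}{7} + \frac{1}{8} \cdot 13}{o} = \frac{\frac{5}{7} + \frac{13}{8}}{o} = \frac{131}{56 o}$)
$q{\left(Z{\left(9,7 \right)} \right)} - \left(-10545 - 25014\right) = \frac{131}{56 \frac{-83 - 7 + 7 \cdot 9}{-12 + 9}} - \left(-10545 - 25014\right) = \frac{131}{56 \frac{-83 - 7 + 63}{-3}} - \left(-10545 - 25014\right) = \frac{131}{56 \left(\left(- \frac{1}{3}\right) \left(-27\right)\right)} - -35559 = \frac{131}{56 \cdot 9} + 35559 = \frac{131}{56} \cdot \frac{1}{9} + 35559 = \frac{131}{504} + 35559 = \frac{17921867}{504}$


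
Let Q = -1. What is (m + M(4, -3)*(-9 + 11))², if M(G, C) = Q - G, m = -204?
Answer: 45796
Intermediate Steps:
M(G, C) = -1 - G
(m + M(4, -3)*(-9 + 11))² = (-204 + (-1 - 1*4)*(-9 + 11))² = (-204 + (-1 - 4)*2)² = (-204 - 5*2)² = (-204 - 10)² = (-214)² = 45796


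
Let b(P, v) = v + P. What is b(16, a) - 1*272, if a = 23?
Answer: -233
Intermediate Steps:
b(P, v) = P + v
b(16, a) - 1*272 = (16 + 23) - 1*272 = 39 - 272 = -233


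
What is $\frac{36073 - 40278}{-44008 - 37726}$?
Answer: $\frac{4205}{81734} \approx 0.051447$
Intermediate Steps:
$\frac{36073 - 40278}{-44008 - 37726} = - \frac{4205}{-81734} = \left(-4205\right) \left(- \frac{1}{81734}\right) = \frac{4205}{81734}$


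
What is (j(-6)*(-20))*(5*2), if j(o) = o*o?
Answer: -7200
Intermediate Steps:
j(o) = o**2
(j(-6)*(-20))*(5*2) = ((-6)**2*(-20))*(5*2) = (36*(-20))*10 = -720*10 = -7200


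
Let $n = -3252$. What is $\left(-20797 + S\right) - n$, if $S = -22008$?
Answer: $-39553$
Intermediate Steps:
$\left(-20797 + S\right) - n = \left(-20797 - 22008\right) - -3252 = -42805 + 3252 = -39553$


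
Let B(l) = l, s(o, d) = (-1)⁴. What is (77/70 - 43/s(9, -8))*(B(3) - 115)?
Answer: 23464/5 ≈ 4692.8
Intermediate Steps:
s(o, d) = 1
(77/70 - 43/s(9, -8))*(B(3) - 115) = (77/70 - 43/1)*(3 - 115) = (77*(1/70) - 43*1)*(-112) = (11/10 - 43)*(-112) = -419/10*(-112) = 23464/5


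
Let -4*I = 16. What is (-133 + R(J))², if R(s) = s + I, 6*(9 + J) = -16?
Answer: 198916/9 ≈ 22102.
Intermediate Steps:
I = -4 (I = -¼*16 = -4)
J = -35/3 (J = -9 + (⅙)*(-16) = -9 - 8/3 = -35/3 ≈ -11.667)
R(s) = -4 + s (R(s) = s - 4 = -4 + s)
(-133 + R(J))² = (-133 + (-4 - 35/3))² = (-133 - 47/3)² = (-446/3)² = 198916/9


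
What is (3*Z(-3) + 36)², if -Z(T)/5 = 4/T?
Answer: 3136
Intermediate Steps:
Z(T) = -20/T
(3*Z(-3) + 36)² = (3*(-20/(-3)) + 36)² = (3*(-20*(-⅓)) + 36)² = (3*(20/3) + 36)² = (20 + 36)² = 56² = 3136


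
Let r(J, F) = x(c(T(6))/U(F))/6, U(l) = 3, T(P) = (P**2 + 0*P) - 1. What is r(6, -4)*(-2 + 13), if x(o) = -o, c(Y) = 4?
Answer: -22/9 ≈ -2.4444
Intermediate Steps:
T(P) = -1 + P**2 (T(P) = (P**2 + 0) - 1 = P**2 - 1 = -1 + P**2)
r(J, F) = -2/9 (r(J, F) = -4/3/6 = -4/3*(1/6) = -1*4/3*(1/6) = -4/3*1/6 = -2/9)
r(6, -4)*(-2 + 13) = -2*(-2 + 13)/9 = -2/9*11 = -22/9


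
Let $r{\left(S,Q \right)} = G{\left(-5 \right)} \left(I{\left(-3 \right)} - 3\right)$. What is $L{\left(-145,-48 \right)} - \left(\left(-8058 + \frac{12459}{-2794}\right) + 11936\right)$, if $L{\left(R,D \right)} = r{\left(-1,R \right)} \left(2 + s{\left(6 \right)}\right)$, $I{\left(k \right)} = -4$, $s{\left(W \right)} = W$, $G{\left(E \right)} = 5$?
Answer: $- \frac{11604993}{2794} \approx -4153.5$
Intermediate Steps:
$r{\left(S,Q \right)} = -35$ ($r{\left(S,Q \right)} = 5 \left(-4 - 3\right) = 5 \left(-7\right) = -35$)
$L{\left(R,D \right)} = -280$ ($L{\left(R,D \right)} = - 35 \left(2 + 6\right) = \left(-35\right) 8 = -280$)
$L{\left(-145,-48 \right)} - \left(\left(-8058 + \frac{12459}{-2794}\right) + 11936\right) = -280 - \left(\left(-8058 + \frac{12459}{-2794}\right) + 11936\right) = -280 - \left(\left(-8058 + 12459 \left(- \frac{1}{2794}\right)\right) + 11936\right) = -280 - \left(\left(-8058 - \frac{12459}{2794}\right) + 11936\right) = -280 - \left(- \frac{22526511}{2794} + 11936\right) = -280 - \frac{10822673}{2794} = - \frac{11604993}{2794}$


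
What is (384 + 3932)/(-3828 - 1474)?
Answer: -2158/2651 ≈ -0.81403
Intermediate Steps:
(384 + 3932)/(-3828 - 1474) = 4316/(-5302) = 4316*(-1/5302) = -2158/2651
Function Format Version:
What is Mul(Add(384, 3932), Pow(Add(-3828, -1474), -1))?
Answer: Rational(-2158, 2651) ≈ -0.81403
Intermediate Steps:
Mul(Add(384, 3932), Pow(Add(-3828, -1474), -1)) = Mul(4316, Pow(-5302, -1)) = Mul(4316, Rational(-1, 5302)) = Rational(-2158, 2651)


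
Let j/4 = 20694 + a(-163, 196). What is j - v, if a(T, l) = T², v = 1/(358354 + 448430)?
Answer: 152524128767/806784 ≈ 1.8905e+5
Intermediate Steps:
v = 1/806784 ≈ 1.2395e-6
j = 189052 (j = 4*(20694 + (-163)²) = 4*(20694 + 26569) = 4*47263 = 189052)
j - v = 189052 - 1*1/806784 = 189052 - 1/806784 = 152524128767/806784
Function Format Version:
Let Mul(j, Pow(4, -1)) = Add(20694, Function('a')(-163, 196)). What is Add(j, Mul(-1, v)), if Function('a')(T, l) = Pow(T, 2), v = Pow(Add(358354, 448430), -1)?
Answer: Rational(152524128767, 806784) ≈ 1.8905e+5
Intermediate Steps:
v = Rational(1, 806784) (v = Pow(806784, -1) = Rational(1, 806784) ≈ 1.2395e-6)
j = 189052 (j = Mul(4, Add(20694, Pow(-163, 2))) = Mul(4, Add(20694, 26569)) = Mul(4, 47263) = 189052)
Add(j, Mul(-1, v)) = Add(189052, Mul(-1, Rational(1, 806784))) = Add(189052, Rational(-1, 806784)) = Rational(152524128767, 806784)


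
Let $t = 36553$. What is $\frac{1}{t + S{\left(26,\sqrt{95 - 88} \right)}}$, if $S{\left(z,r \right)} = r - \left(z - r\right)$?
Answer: $\frac{36527}{1334221701} - \frac{2 \sqrt{7}}{1334221701} \approx 2.7373 \cdot 10^{-5}$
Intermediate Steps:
$S{\left(z,r \right)} = - z + 2 r$ ($S{\left(z,r \right)} = r + \left(r - z\right) = - z + 2 r$)
$\frac{1}{t + S{\left(26,\sqrt{95 - 88} \right)}} = \frac{1}{36553 + \left(\left(-1\right) 26 + 2 \sqrt{95 - 88}\right)} = \frac{1}{36553 - \left(26 - 2 \sqrt{7}\right)} = \frac{1}{36527 + 2 \sqrt{7}}$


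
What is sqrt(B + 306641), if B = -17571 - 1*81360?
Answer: sqrt(207710) ≈ 455.75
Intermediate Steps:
B = -98931 (B = -17571 - 81360 = -98931)
sqrt(B + 306641) = sqrt(-98931 + 306641) = sqrt(207710)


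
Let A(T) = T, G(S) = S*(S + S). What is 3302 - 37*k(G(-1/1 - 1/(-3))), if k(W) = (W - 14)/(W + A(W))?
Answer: 28599/8 ≈ 3574.9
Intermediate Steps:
G(S) = 2*S² (G(S) = S*(2*S) = 2*S²)
k(W) = (-14 + W)/(2*W) (k(W) = (W - 14)/(W + W) = (-14 + W)/((2*W)) = (-14 + W)*(1/(2*W)) = (-14 + W)/(2*W))
3302 - 37*k(G(-1/1 - 1/(-3))) = 3302 - 37*(-14 + 2*(-1/1 - 1/(-3))²)/(2*((2*(-1/1 - 1/(-3))²))) = 3302 - 37*(-14 + 2*(-1*1 - 1*(-⅓))²)/(2*((2*(-1*1 - 1*(-⅓))²))) = 3302 - 37*(-14 + 2*(-1 + ⅓)²)/(2*((2*(-1 + ⅓)²))) = 3302 - 37*(-14 + 2*(-⅔)²)/(2*((2*(-⅔)²))) = 3302 - 37*(-14 + 2*(4/9))/(2*((2*(4/9)))) = 3302 - 37*(-14 + 8/9)/(2*(8/9)) = 3302 - 37*(½)*(9/8)*(-118/9) = 3302 - 37*(-59)/8 = 3302 - 1*(-2183/8) = 3302 + 2183/8 = 28599/8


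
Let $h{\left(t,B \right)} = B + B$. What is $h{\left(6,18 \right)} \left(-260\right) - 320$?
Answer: $-9680$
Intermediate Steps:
$h{\left(t,B \right)} = 2 B$
$h{\left(6,18 \right)} \left(-260\right) - 320 = 2 \cdot 18 \left(-260\right) - 320 = 36 \left(-260\right) - 320 = -9360 - 320 = -9680$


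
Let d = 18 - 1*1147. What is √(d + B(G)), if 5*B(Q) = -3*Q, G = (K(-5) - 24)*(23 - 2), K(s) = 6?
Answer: I*√22555/5 ≈ 30.037*I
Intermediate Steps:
G = -378 (G = (6 - 24)*(23 - 2) = -18*21 = -378)
B(Q) = -3*Q/5 (B(Q) = (-3*Q)/5 = -3*Q/5)
d = -1129 (d = 18 - 1147 = -1129)
√(d + B(G)) = √(-1129 - ⅗*(-378)) = √(-1129 + 1134/5) = √(-4511/5) = I*√22555/5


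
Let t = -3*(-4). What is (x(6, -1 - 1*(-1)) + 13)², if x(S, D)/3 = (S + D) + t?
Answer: 4489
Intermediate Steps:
t = 12
x(S, D) = 36 + 3*D + 3*S (x(S, D) = 3*((S + D) + 12) = 3*((D + S) + 12) = 3*(12 + D + S) = 36 + 3*D + 3*S)
(x(6, -1 - 1*(-1)) + 13)² = ((36 + 3*(-1 - 1*(-1)) + 3*6) + 13)² = ((36 + 3*(-1 + 1) + 18) + 13)² = ((36 + 3*0 + 18) + 13)² = ((36 + 0 + 18) + 13)² = (54 + 13)² = 67² = 4489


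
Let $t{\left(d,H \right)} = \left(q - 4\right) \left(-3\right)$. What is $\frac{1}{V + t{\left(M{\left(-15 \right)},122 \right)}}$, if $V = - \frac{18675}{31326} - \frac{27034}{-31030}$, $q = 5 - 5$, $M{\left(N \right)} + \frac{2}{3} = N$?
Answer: $\frac{162007630}{1988655199} \approx 0.081466$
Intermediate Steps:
$M{\left(N \right)} = - \frac{2}{3} + N$
$q = 0$ ($q = 5 - 5 = 0$)
$V = \frac{44563639}{162007630}$ ($V = \left(-18675\right) \frac{1}{31326} - - \frac{13517}{15515} = - \frac{6225}{10442} + \frac{13517}{15515} = \frac{44563639}{162007630} \approx 0.27507$)
$t{\left(d,H \right)} = 12$ ($t{\left(d,H \right)} = \left(0 - 4\right) \left(-3\right) = \left(-4\right) \left(-3\right) = 12$)
$\frac{1}{V + t{\left(M{\left(-15 \right)},122 \right)}} = \frac{1}{\frac{44563639}{162007630} + 12} = \frac{1}{\frac{1988655199}{162007630}} = \frac{162007630}{1988655199}$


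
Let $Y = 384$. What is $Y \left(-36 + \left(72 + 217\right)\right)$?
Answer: $97152$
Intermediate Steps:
$Y \left(-36 + \left(72 + 217\right)\right) = 384 \left(-36 + \left(72 + 217\right)\right) = 384 \left(-36 + 289\right) = 384 \cdot 253 = 97152$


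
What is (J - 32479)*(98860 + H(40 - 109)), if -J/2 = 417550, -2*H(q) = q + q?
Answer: -85828722891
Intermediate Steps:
H(q) = -q (H(q) = -(q + q)/2 = -q)
J = -835100 (J = -2*417550 = -835100)
(J - 32479)*(98860 + H(40 - 109)) = (-835100 - 32479)*(98860 - (40 - 109)) = -867579*(98860 - 1*(-69)) = -867579*(98860 + 69) = -867579*98929 = -85828722891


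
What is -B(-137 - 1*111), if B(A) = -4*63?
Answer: 252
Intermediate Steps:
B(A) = -252
-B(-137 - 1*111) = -1*(-252) = 252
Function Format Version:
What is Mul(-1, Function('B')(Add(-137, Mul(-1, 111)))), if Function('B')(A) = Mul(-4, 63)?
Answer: 252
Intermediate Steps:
Function('B')(A) = -252
Mul(-1, Function('B')(Add(-137, Mul(-1, 111)))) = Mul(-1, -252) = 252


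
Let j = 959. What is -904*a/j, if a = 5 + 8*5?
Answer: -40680/959 ≈ -42.419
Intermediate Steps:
a = 45 (a = 5 + 40 = 45)
-904*a/j = -40680/959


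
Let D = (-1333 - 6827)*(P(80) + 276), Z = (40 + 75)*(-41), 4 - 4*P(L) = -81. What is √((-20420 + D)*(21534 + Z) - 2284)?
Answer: 32*I*√40174746 ≈ 2.0283e+5*I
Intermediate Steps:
P(L) = 85/4 (P(L) = 1 - ¼*(-81) = 1 + 81/4 = 85/4)
Z = -4715 (Z = 115*(-41) = -4715)
D = -2425560 (D = (-1333 - 6827)*(85/4 + 276) = -8160*1189/4 = -2425560)
√((-20420 + D)*(21534 + Z) - 2284) = √((-20420 - 2425560)*(21534 - 4715) - 2284) = √(-2445980*16819 - 2284) = √(-41138937620 - 2284) = √(-41138939904) = 32*I*√40174746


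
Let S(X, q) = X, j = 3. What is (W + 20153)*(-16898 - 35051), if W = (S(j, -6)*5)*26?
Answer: -1067188307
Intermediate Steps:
W = 390 (W = (3*5)*26 = 15*26 = 390)
(W + 20153)*(-16898 - 35051) = (390 + 20153)*(-16898 - 35051) = 20543*(-51949) = -1067188307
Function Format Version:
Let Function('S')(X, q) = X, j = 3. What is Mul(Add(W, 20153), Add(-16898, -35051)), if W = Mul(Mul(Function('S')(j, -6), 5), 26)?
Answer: -1067188307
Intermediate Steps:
W = 390 (W = Mul(Mul(3, 5), 26) = Mul(15, 26) = 390)
Mul(Add(W, 20153), Add(-16898, -35051)) = Mul(Add(390, 20153), Add(-16898, -35051)) = Mul(20543, -51949) = -1067188307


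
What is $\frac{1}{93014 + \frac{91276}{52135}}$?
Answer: $\frac{52135}{4849376166} \approx 1.0751 \cdot 10^{-5}$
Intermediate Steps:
$\frac{1}{93014 + \frac{91276}{52135}} = \frac{1}{\frac{4849376166}{52135}} = \frac{52135}{4849376166}$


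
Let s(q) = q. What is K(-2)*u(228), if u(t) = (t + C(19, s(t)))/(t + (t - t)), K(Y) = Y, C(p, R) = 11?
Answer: -239/114 ≈ -2.0965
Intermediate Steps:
u(t) = (11 + t)/t (u(t) = (t + 11)/(t + (t - t)) = (11 + t)/(t + 0) = (11 + t)/t)
K(-2)*u(228) = -2*(11 + 228)/228 = -239/114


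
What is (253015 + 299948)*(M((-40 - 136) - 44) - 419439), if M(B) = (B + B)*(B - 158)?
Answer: -139965441597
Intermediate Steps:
M(B) = 2*B*(-158 + B) (M(B) = (2*B)*(-158 + B) = 2*B*(-158 + B))
(253015 + 299948)*(M((-40 - 136) - 44) - 419439) = (253015 + 299948)*(2*((-40 - 136) - 44)*(-158 + ((-40 - 136) - 44)) - 419439) = 552963*(2*(-176 - 44)*(-158 + (-176 - 44)) - 419439) = 552963*(2*(-220)*(-158 - 220) - 419439) = 552963*(2*(-220)*(-378) - 419439) = 552963*(166320 - 419439) = 552963*(-253119) = -139965441597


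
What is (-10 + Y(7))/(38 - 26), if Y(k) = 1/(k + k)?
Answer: -139/168 ≈ -0.82738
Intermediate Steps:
Y(k) = 1/(2*k)
(-10 + Y(7))/(38 - 26) = (-10 + (½)/7)/(38 - 26) = (-10 + (½)*(⅐))/12 = (-10 + 1/14)*(1/12) = -139/14*1/12 = -139/168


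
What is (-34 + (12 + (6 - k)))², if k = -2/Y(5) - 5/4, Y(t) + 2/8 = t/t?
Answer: 21025/144 ≈ 146.01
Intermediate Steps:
Y(t) = ¾ (Y(t) = -¼ + t/t = -¼ + 1 = ¾)
k = -47/12 (k = -2/¾ - 5/4 = -2*4/3 - 5*¼ = -8/3 - 5/4 = -47/12 ≈ -3.9167)
(-34 + (12 + (6 - k)))² = (-34 + (12 + (6 - 1*(-47/12))))² = (-34 + (12 + (6 + 47/12)))² = (-34 + (12 + 119/12))² = (-34 + 263/12)² = (-145/12)² = 21025/144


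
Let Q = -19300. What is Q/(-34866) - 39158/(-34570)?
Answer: 508120957/301329405 ≈ 1.6863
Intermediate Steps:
Q/(-34866) - 39158/(-34570) = -19300/(-34866) - 39158/(-34570) = -19300*(-1/34866) - 39158*(-1/34570) = 9650/17433 + 19579/17285 = 508120957/301329405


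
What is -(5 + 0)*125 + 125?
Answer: -500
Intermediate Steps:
-(5 + 0)*125 + 125 = -1*5*125 + 125 = -5*125 + 125 = -625 + 125 = -500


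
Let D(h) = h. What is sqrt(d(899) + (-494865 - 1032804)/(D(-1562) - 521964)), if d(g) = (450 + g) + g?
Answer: sqrt(616930429016542)/523526 ≈ 47.444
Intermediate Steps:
d(g) = 450 + 2*g
sqrt(d(899) + (-494865 - 1032804)/(D(-1562) - 521964)) = sqrt((450 + 2*899) + (-494865 - 1032804)/(-1562 - 521964)) = sqrt((450 + 1798) - 1527669/(-523526)) = sqrt(2248 - 1527669*(-1/523526)) = sqrt(2248 + 1527669/523526) = sqrt(1178414117/523526) = sqrt(616930429016542)/523526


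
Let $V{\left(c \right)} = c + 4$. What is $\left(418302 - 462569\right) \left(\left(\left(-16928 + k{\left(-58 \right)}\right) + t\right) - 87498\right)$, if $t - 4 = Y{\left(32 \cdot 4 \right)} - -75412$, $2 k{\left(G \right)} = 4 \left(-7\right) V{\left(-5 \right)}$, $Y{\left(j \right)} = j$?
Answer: $1277899756$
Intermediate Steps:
$V{\left(c \right)} = 4 + c$
$k{\left(G \right)} = 14$ ($k{\left(G \right)} = \frac{4 \left(-7\right) \left(4 - 5\right)}{2} = \frac{\left(-28\right) \left(-1\right)}{2} = \frac{1}{2} \cdot 28 = 14$)
$t = 75544$ ($t = 4 + \left(32 \cdot 4 - -75412\right) = 4 + \left(128 + 75412\right) = 4 + 75540 = 75544$)
$\left(418302 - 462569\right) \left(\left(\left(-16928 + k{\left(-58 \right)}\right) + t\right) - 87498\right) = \left(418302 - 462569\right) \left(\left(\left(-16928 + 14\right) + 75544\right) - 87498\right) = - 44267 \left(\left(-16914 + 75544\right) - 87498\right) = - 44267 \left(58630 - 87498\right) = \left(-44267\right) \left(-28868\right) = 1277899756$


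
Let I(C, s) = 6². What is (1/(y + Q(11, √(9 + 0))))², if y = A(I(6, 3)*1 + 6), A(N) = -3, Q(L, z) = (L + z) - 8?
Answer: ⅑ ≈ 0.11111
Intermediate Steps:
I(C, s) = 36
Q(L, z) = -8 + L + z
y = -3
(1/(y + Q(11, √(9 + 0))))² = (1/(-3 + (-8 + 11 + √(9 + 0))))² = (1/(-3 + (-8 + 11 + √9)))² = (1/(-3 + (-8 + 11 + 3)))² = (1/(-3 + 6))² = (1/3)² = (⅓)² = ⅑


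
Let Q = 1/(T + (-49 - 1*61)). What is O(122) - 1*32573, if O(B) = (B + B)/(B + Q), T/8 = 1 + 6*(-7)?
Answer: -1740431383/53435 ≈ -32571.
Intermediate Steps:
T = -328 (T = 8*(1 + 6*(-7)) = 8*(1 - 42) = 8*(-41) = -328)
Q = -1/438 (Q = 1/(-328 + (-49 - 1*61)) = 1/(-328 + (-49 - 61)) = 1/(-328 - 110) = 1/(-438) = -1/438 ≈ -0.0022831)
O(B) = 2*B/(-1/438 + B) (O(B) = (B + B)/(B - 1/438) = (2*B)/(-1/438 + B) = 2*B/(-1/438 + B))
O(122) - 1*32573 = 876*122/(-1 + 438*122) - 1*32573 = 876*122/(-1 + 53436) - 32573 = 876*122/53435 - 32573 = 876*122*(1/53435) - 32573 = 106872/53435 - 32573 = -1740431383/53435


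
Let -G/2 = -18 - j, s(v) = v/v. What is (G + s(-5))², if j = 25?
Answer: 7569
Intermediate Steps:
s(v) = 1
G = 86 (G = -2*(-18 - 1*25) = -2*(-18 - 25) = -2*(-43) = 86)
(G + s(-5))² = (86 + 1)² = 87² = 7569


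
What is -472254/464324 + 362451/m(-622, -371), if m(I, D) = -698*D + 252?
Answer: 5088924/13349315 ≈ 0.38121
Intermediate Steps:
m(I, D) = 252 - 698*D
-472254/464324 + 362451/m(-622, -371) = -472254/464324 + 362451/(252 - 698*(-371)) = -472254*1/464324 + 362451/(252 + 258958) = -236127/232162 + 362451/259210 = 5088924/13349315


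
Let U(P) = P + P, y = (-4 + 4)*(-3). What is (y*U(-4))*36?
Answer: 0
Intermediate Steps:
y = 0 (y = 0*(-3) = 0)
U(P) = 2*P
(y*U(-4))*36 = (0*(2*(-4)))*36 = (0*(-8))*36 = 0*36 = 0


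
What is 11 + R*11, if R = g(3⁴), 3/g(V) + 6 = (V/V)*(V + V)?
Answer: 583/52 ≈ 11.212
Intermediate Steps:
g(V) = 3/(-6 + 2*V) (g(V) = 3/(-6 + (V/V)*(V + V)) = 3/(-6 + 1*(2*V)) = 3/(-6 + 2*V))
R = 1/52 (R = 3/(2*(-3 + 3⁴)) = 3/(2*(-3 + 81)) = (3/2)/78 = (3/2)*(1/78) = 1/52 ≈ 0.019231)
11 + R*11 = 11 + (1/52)*11 = 11 + 11/52 = 583/52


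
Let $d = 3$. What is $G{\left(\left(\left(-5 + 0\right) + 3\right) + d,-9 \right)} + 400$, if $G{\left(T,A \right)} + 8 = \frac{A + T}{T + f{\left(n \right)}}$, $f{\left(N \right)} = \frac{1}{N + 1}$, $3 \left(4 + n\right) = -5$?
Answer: $\frac{4200}{11} \approx 381.82$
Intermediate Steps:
$n = - \frac{17}{3}$ ($n = -4 + \frac{1}{3} \left(-5\right) = -4 - \frac{5}{3} = - \frac{17}{3} \approx -5.6667$)
$f{\left(N \right)} = \frac{1}{1 + N}$
$G{\left(T,A \right)} = -8 + \frac{A + T}{- \frac{3}{14} + T}$ ($G{\left(T,A \right)} = -8 + \frac{A + T}{T + \frac{1}{1 - \frac{17}{3}}} = -8 + \frac{A + T}{T + \frac{1}{- \frac{14}{3}}} = -8 + \frac{A + T}{T - \frac{3}{14}} = -8 + \frac{A + T}{- \frac{3}{14} + T}$)
$G{\left(\left(\left(-5 + 0\right) + 3\right) + d,-9 \right)} + 400 = \frac{2 \left(12 - 49 \left(\left(\left(-5 + 0\right) + 3\right) + 3\right) + 7 \left(-9\right)\right)}{-3 + 14 \left(\left(\left(-5 + 0\right) + 3\right) + 3\right)} + 400 = \frac{2 \left(12 - 49 \left(\left(-5 + 3\right) + 3\right) - 63\right)}{-3 + 14 \left(\left(-5 + 3\right) + 3\right)} + 400 = \frac{2 \left(12 - 49 \left(-2 + 3\right) - 63\right)}{-3 + 14 \left(-2 + 3\right)} + 400 = \frac{2 \left(12 - 49 - 63\right)}{-3 + 14 \cdot 1} + 400 = \frac{2 \left(12 - 49 - 63\right)}{-3 + 14} + 400 = 2 \cdot \frac{1}{11} \left(-100\right) + 400 = - \frac{200}{11} + 400 = \frac{4200}{11}$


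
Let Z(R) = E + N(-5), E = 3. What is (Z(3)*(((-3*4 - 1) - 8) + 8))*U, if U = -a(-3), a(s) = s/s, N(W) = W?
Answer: -26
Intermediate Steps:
a(s) = 1
Z(R) = -2 (Z(R) = 3 - 5 = -2)
U = -1 (U = -1*1 = -1)
(Z(3)*(((-3*4 - 1) - 8) + 8))*U = -2*(((-3*4 - 1) - 8) + 8)*(-1) = -2*(((-12 - 1) - 8) + 8)*(-1) = -2*((-13 - 8) + 8)*(-1) = -2*(-21 + 8)*(-1) = -2*(-13)*(-1) = 26*(-1) = -26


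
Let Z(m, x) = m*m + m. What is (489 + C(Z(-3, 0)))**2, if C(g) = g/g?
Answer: 240100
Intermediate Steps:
Z(m, x) = m + m**2 (Z(m, x) = m**2 + m = m + m**2)
C(g) = 1
(489 + C(Z(-3, 0)))**2 = (489 + 1)**2 = 490**2 = 240100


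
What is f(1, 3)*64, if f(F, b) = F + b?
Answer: 256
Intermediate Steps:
f(1, 3)*64 = (1 + 3)*64 = 4*64 = 256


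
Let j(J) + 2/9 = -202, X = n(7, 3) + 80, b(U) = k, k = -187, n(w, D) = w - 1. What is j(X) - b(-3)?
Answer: -137/9 ≈ -15.222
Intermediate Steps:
n(w, D) = -1 + w
b(U) = -187
X = 86 (X = (-1 + 7) + 80 = 6 + 80 = 86)
j(J) = -1820/9 (j(J) = -2/9 - 202 = -1820/9)
j(X) - b(-3) = -1820/9 - 1*(-187) = -1820/9 + 187 = -137/9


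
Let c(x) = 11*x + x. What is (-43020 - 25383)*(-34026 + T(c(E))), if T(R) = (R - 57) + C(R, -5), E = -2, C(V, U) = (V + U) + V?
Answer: 2336646480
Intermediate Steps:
C(V, U) = U + 2*V (C(V, U) = (U + V) + V = U + 2*V)
c(x) = 12*x
T(R) = -62 + 3*R (T(R) = (R - 57) + (-5 + 2*R) = (-57 + R) + (-5 + 2*R) = -62 + 3*R)
(-43020 - 25383)*(-34026 + T(c(E))) = (-43020 - 25383)*(-34026 + (-62 + 3*(12*(-2)))) = -68403*(-34026 + (-62 + 3*(-24))) = -68403*(-34026 + (-62 - 72)) = -68403*(-34026 - 134) = -68403*(-34160) = 2336646480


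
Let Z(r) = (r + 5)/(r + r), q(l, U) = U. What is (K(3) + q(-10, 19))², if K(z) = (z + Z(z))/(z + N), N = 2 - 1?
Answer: 58081/144 ≈ 403.34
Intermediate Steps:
Z(r) = (5 + r)/(2*r) (Z(r) = (5 + r)/((2*r)) = (5 + r)*(1/(2*r)) = (5 + r)/(2*r))
N = 1
K(z) = (z + (5 + z)/(2*z))/(1 + z) (K(z) = (z + (5 + z)/(2*z))/(z + 1) = (z + (5 + z)/(2*z))/(1 + z))
(K(3) + q(-10, 19))² = ((½)*(5 + 3 + 2*3²)/(3*(1 + 3)) + 19)² = ((½)*(⅓)*(5 + 3 + 2*9)/4 + 19)² = ((½)*(⅓)*(¼)*(5 + 3 + 18) + 19)² = ((½)*(⅓)*(¼)*26 + 19)² = (13/12 + 19)² = (241/12)² = 58081/144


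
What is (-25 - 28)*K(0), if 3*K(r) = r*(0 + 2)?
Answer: 0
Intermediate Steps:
K(r) = 2*r/3 (K(r) = (r*(0 + 2))/3 = (r*2)/3 = (2*r)/3 = 2*r/3)
(-25 - 28)*K(0) = (-25 - 28)*((2/3)*0) = -53*0 = 0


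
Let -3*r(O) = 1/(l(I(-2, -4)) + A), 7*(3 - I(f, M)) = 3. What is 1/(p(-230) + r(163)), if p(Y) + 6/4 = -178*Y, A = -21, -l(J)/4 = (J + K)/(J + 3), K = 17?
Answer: 2734/111925885 ≈ 2.4427e-5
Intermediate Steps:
I(f, M) = 18/7 (I(f, M) = 3 - ⅐*3 = 3 - 3/7 = 18/7)
l(J) = -4*(17 + J)/(3 + J) (l(J) = -4*(J + 17)/(J + 3) = -4*(17 + J)/(3 + J))
r(O) = 13/1367 (r(O) = -1/(3*(4*(-17 - 1*18/7)/(3 + 18/7) - 21)) = -1/(3*(4*(-17 - 18/7)/(39/7) - 21)) = -1/(3*(4*(7/39)*(-137/7) - 21)) = -1/(3*(-548/39 - 21)) = -1/(3*(-1367/39)) = -⅓*(-39/1367) = 13/1367)
p(Y) = -3/2 - 178*Y
1/(p(-230) + r(163)) = 1/((-3/2 - 178*(-230)) + 13/1367) = 1/((-3/2 + 40940) + 13/1367) = 1/(81877/2 + 13/1367) = 1/(111925885/2734) = 2734/111925885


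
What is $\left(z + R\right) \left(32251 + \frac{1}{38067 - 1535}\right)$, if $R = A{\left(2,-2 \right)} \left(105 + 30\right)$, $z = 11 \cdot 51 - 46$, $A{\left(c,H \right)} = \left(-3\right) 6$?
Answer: $- \frac{2256240615695}{36532} \approx -6.1761 \cdot 10^{7}$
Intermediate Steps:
$A{\left(c,H \right)} = -18$
$z = 515$ ($z = 561 - 46 = 515$)
$R = -2430$ ($R = - 18 \left(105 + 30\right) = \left(-18\right) 135 = -2430$)
$\left(z + R\right) \left(32251 + \frac{1}{38067 - 1535}\right) = \left(515 - 2430\right) \left(32251 + \frac{1}{38067 - 1535}\right) = - 1915 \left(32251 + \frac{1}{36532}\right) = \left(-1915\right) \frac{1178193533}{36532} = - \frac{2256240615695}{36532}$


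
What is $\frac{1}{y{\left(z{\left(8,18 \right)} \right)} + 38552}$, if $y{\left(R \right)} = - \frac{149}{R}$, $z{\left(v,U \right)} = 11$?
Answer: $\frac{11}{423923} \approx 2.5948 \cdot 10^{-5}$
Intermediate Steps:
$\frac{1}{y{\left(z{\left(8,18 \right)} \right)} + 38552} = \frac{1}{- \frac{149}{11} + 38552} = \frac{1}{\frac{423923}{11}} = \frac{11}{423923}$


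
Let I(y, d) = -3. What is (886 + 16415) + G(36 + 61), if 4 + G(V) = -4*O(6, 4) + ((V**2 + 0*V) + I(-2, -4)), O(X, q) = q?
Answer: 26687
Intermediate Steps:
G(V) = -23 + V**2 (G(V) = -4 + (-4*4 + ((V**2 + 0*V) - 3)) = -4 + (-16 + ((V**2 + 0) - 3)) = -4 + (-16 + (V**2 - 3)) = -4 + (-16 + (-3 + V**2)) = -4 + (-19 + V**2) = -23 + V**2)
(886 + 16415) + G(36 + 61) = (886 + 16415) + (-23 + (36 + 61)**2) = 17301 + (-23 + 97**2) = 17301 + (-23 + 9409) = 17301 + 9386 = 26687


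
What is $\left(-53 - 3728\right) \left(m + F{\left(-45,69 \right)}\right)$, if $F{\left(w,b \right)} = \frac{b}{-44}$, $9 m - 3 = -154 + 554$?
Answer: $- \frac{64696691}{396} \approx -1.6338 \cdot 10^{5}$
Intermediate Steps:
$m = \frac{403}{9}$ ($m = \frac{1}{3} + \frac{-154 + 554}{9} = \frac{1}{3} + \frac{1}{9} \cdot 400 = \frac{1}{3} + \frac{400}{9} = \frac{403}{9} \approx 44.778$)
$F{\left(w,b \right)} = - \frac{b}{44}$ ($F{\left(w,b \right)} = b \left(- \frac{1}{44}\right) = - \frac{b}{44}$)
$\left(-53 - 3728\right) \left(m + F{\left(-45,69 \right)}\right) = \left(-53 - 3728\right) \left(\frac{403}{9} - \frac{69}{44}\right) = - 3781 \left(\frac{403}{9} - \frac{69}{44}\right) = \left(-3781\right) \frac{17111}{396} = - \frac{64696691}{396}$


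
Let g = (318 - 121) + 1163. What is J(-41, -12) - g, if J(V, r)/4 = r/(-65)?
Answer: -88352/65 ≈ -1359.3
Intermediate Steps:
J(V, r) = -4*r/65 (J(V, r) = 4*(r/(-65)) = 4*(r*(-1/65)) = 4*(-r/65) = -4*r/65)
g = 1360 (g = 197 + 1163 = 1360)
J(-41, -12) - g = -4/65*(-12) - 1*1360 = 48/65 - 1360 = -88352/65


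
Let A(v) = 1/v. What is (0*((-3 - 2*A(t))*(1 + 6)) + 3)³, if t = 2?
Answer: 27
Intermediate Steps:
A(v) = 1/v
(0*((-3 - 2*A(t))*(1 + 6)) + 3)³ = (0*((-3 - 2/2)*(1 + 6)) + 3)³ = (0*((-3 - 2*½)*7) + 3)³ = (0*((-3 - 1)*7) + 3)³ = (0*(-4*7) + 3)³ = (0*(-28) + 3)³ = (0 + 3)³ = 3³ = 27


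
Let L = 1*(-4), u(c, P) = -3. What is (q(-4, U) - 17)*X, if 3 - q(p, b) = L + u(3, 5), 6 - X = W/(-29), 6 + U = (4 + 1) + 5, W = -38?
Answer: -952/29 ≈ -32.828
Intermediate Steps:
U = 4 (U = -6 + ((4 + 1) + 5) = -6 + (5 + 5) = -6 + 10 = 4)
L = -4
X = 136/29 (X = 6 - (-38)/(-29) = 6 - (-38)*(-1)/29 = 6 - 1*38/29 = 6 - 38/29 = 136/29 ≈ 4.6897)
q(p, b) = 10 (q(p, b) = 3 - (-4 - 3) = 3 - 1*(-7) = 3 + 7 = 10)
(q(-4, U) - 17)*X = (10 - 17)*(136/29) = -7*136/29 = -952/29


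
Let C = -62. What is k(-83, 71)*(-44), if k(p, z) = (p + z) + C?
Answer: 3256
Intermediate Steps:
k(p, z) = -62 + p + z (k(p, z) = (p + z) - 62 = -62 + p + z)
k(-83, 71)*(-44) = (-62 - 83 + 71)*(-44) = -74*(-44) = 3256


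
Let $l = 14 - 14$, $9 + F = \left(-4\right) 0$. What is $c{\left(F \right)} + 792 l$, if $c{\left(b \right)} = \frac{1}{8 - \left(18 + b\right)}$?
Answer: $-1$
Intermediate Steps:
$F = -9$ ($F = -9 - 0 = -9 + 0 = -9$)
$l = 0$ ($l = 14 - 14 = 0$)
$c{\left(b \right)} = \frac{1}{-10 - b}$
$c{\left(F \right)} + 792 l = - \frac{1}{10 - 9} + 792 \cdot 0 = - 1^{-1} + 0 = \left(-1\right) 1 + 0 = -1 + 0 = -1$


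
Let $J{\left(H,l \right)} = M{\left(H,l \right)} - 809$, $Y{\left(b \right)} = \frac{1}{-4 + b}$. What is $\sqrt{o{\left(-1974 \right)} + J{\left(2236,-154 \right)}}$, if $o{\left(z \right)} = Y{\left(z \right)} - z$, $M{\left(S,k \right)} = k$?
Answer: $\frac{\sqrt{3955519346}}{1978} \approx 31.796$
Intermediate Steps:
$J{\left(H,l \right)} = -809 + l$ ($J{\left(H,l \right)} = l - 809 = -809 + l$)
$o{\left(z \right)} = \frac{1}{-4 + z} - z$
$\sqrt{o{\left(-1974 \right)} + J{\left(2236,-154 \right)}} = \sqrt{\frac{1 - - 1974 \left(-4 - 1974\right)}{-4 - 1974} - 963} = \sqrt{\frac{1 - \left(-1974\right) \left(-1978\right)}{-1978} - 963} = \sqrt{- \frac{1 - 3904572}{1978} - 963} = \sqrt{\left(- \frac{1}{1978}\right) \left(-3904571\right) - 963} = \sqrt{\frac{3904571}{1978} - 963} = \sqrt{\frac{1999757}{1978}} = \frac{\sqrt{3955519346}}{1978}$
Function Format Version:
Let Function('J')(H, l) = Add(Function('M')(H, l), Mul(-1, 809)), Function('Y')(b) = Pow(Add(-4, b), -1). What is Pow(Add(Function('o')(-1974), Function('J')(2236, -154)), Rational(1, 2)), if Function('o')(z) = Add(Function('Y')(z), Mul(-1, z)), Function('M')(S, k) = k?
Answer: Mul(Rational(1, 1978), Pow(3955519346, Rational(1, 2))) ≈ 31.796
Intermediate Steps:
Function('J')(H, l) = Add(-809, l) (Function('J')(H, l) = Add(l, Mul(-1, 809)) = Add(l, -809) = Add(-809, l))
Function('o')(z) = Add(Pow(Add(-4, z), -1), Mul(-1, z))
Pow(Add(Function('o')(-1974), Function('J')(2236, -154)), Rational(1, 2)) = Pow(Add(Mul(Pow(Add(-4, -1974), -1), Add(1, Mul(-1, -1974, Add(-4, -1974)))), Add(-809, -154)), Rational(1, 2)) = Pow(Add(Mul(Pow(-1978, -1), Add(1, Mul(-1, -1974, -1978))), -963), Rational(1, 2)) = Pow(Add(Mul(Rational(-1, 1978), Add(1, -3904572)), -963), Rational(1, 2)) = Pow(Add(Mul(Rational(-1, 1978), -3904571), -963), Rational(1, 2)) = Pow(Add(Rational(3904571, 1978), -963), Rational(1, 2)) = Pow(Rational(1999757, 1978), Rational(1, 2)) = Mul(Rational(1, 1978), Pow(3955519346, Rational(1, 2)))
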